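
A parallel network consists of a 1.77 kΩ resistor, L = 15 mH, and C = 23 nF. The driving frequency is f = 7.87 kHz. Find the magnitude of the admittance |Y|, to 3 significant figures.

ω = 2πf = 49450 rad/s
X_L = ωL = 742 Ω
X_C = 1/(ωC) = 879 Ω
Parallel: admittances add. Y = 1/R + 1/(jωL) + jωC
Y = (0.000565 − j0.000211) S
|Y| = 0.000603 S → |Z| = 1/|Y| = 1660 Ω, ∠Z = −∠Y = 20.5°

603 μS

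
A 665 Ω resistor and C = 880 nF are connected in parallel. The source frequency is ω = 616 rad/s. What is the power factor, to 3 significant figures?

X_C = 1/(ωC) = 1840 Ω
Parallel: admittances add. Y = 1/R + jωC
Y = (0.00150 + j0.000542) S
|Y| = 0.00160 S → |Z| = 1/|Y| = 626 Ω, ∠Z = −∠Y = -19.8°
cos φ = cos(-19.8°) = 0.941

0.941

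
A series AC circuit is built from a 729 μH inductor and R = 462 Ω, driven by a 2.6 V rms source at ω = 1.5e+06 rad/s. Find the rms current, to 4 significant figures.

X_L = ωL = 1094 Ω
Z = 462.0 + j1094 Ω
|Z| = √(462.0² + 1094²) = 1187 Ω
I = V/|Z| = 2.6/1187 = 2.190 mA

2.190 mA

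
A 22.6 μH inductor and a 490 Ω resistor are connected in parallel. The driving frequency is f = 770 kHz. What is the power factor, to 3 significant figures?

0.218

ω = 2πf = 4.838e+06 rad/s
X_L = ωL = 109 Ω
Parallel: admittances add. Y = 1/R + 1/(jωL)
Y = (0.00204 − j0.00915) S
|Y| = 0.00937 S → |Z| = 1/|Y| = 107 Ω, ∠Z = −∠Y = 77.4°
cos φ = cos(77.4°) = 0.218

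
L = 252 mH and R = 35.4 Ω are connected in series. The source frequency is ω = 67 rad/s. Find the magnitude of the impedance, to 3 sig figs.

X_L = ωL = 16.9 Ω
Z = 35.4 + j16.9 Ω
|Z| = √(35.4² + 16.9²) = 39.2 Ω

39.2 Ω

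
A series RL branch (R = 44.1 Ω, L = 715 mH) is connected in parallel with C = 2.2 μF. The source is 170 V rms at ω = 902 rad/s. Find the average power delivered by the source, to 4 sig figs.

X_L = ωL = 644.9 Ω
X_C = 1/(ωC) = 503.9 Ω
Branch 1 (R+jX_L): Z₁ = 44.10 + j644.9 Ω, |Z₁| = 646.4 Ω
Branch 2 (−jX_C): Z₂ = −j503.9 Ω
Parallel: Z = Z₁Z₂/(Z₁+Z₂), |Z| = 2205 Ω, ∠Z = -76.54°
I = V/|Z| = 77.10 mA
P = VI cos φ = 170 × 0.07710 × cos(-76.54°) = 3.050 W

3.050 W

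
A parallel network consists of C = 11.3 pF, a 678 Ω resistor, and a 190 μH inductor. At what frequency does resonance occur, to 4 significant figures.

3.435 MHz

ω₀ = 1/√(LC) = 1/√(0.00019 × 1.13e-11) = 2.158e+07 rad/s
f₀ = ω₀/(2π) = 3.435 MHz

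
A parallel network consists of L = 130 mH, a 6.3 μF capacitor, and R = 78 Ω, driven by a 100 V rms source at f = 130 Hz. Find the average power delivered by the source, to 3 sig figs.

128 W

ω = 2πf = 816.8 rad/s
X_L = ωL = 106 Ω
X_C = 1/(ωC) = 194 Ω
Parallel: admittances add. Y = 1/R + 1/(jωL) + jωC
Y = (0.0128 − j0.00427) S
|Y| = 0.0135 S → |Z| = 1/|Y| = 74.0 Ω, ∠Z = −∠Y = 18.4°
I = V/|Z| = 1.35 A
P = VI cos φ = 100 × 1.35 × cos(18.4°) = 128 W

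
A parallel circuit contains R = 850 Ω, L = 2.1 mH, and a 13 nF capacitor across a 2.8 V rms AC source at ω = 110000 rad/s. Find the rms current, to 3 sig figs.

8.76 mA

X_L = ωL = 231 Ω
X_C = 1/(ωC) = 699 Ω
Parallel: admittances add. Y = 1/R + 1/(jωL) + jωC
Y = (0.00118 − j0.00290) S
|Y| = 0.00313 S → |Z| = 1/|Y| = 320 Ω, ∠Z = −∠Y = 67.9°
I = V/|Z| = 2.8/320 = 8.76 mA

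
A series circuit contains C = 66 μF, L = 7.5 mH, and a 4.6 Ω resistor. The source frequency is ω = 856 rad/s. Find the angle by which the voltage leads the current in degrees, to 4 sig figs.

X_L = ωL = 6.420 Ω
X_C = 1/(ωC) = 17.70 Ω
Net reactance X = X_L − X_C = -11.28 Ω
Z = 4.600 − j11.28 Ω
|Z| = √(4.600² + 11.28²) = 12.18 Ω
∠Z = arctan(-11.28/4.600) = -67.81°

-67.81°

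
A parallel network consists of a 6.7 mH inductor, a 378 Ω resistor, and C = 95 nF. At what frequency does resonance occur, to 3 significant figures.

ω₀ = 1/√(LC) = 1/√(0.0067 × 9.5e-08) = 39640 rad/s
f₀ = ω₀/(2π) = 6.31 kHz

6.31 kHz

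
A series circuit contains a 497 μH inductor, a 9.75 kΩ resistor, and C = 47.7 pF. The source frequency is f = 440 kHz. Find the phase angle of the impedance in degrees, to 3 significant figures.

-32.5°

ω = 2πf = 2.765e+06 rad/s
X_L = ωL = 1370 Ω
X_C = 1/(ωC) = 7580 Ω
Net reactance X = X_L − X_C = -6210 Ω
Z = 9750 − j6210 Ω
|Z| = √(9750² + 6210²) = 11600 Ω
∠Z = arctan(-6210/9750) = -32.5°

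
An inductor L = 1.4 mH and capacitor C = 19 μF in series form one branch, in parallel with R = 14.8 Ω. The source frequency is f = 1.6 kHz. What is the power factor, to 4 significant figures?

0.5127

ω = 2πf = 10050 rad/s
X_L = ωL = 14.07 Ω
X_C = 1/(ωC) = 5.235 Ω
Branch 1: Z₁ = R = 14.80 Ω
Branch 2 (series LC): Z₂ = j(X_L − X_C) = j8.839 Ω
Parallel: Z = Z₁Z₂/(Z₁+Z₂), |Z| = 7.589 Ω, ∠Z = 59.15°
cos φ = cos(59.15°) = 0.5127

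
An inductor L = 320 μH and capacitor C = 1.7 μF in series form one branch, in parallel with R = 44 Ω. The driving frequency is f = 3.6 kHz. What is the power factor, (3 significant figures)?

0.392

ω = 2πf = 22620 rad/s
X_L = ωL = 7.24 Ω
X_C = 1/(ωC) = 26.0 Ω
Branch 1: Z₁ = R = 44.0 Ω
Branch 2 (series LC): Z₂ = j(X_L − X_C) = −j18.8 Ω
Parallel: Z = Z₁Z₂/(Z₁+Z₂), |Z| = 17.3 Ω, ∠Z = -66.9°
cos φ = cos(-66.9°) = 0.392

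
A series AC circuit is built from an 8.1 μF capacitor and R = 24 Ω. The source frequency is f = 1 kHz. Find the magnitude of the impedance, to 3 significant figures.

31.0 Ω

ω = 2πf = 6283 rad/s
X_C = 1/(ωC) = 19.6 Ω
Z = 24.0 − j19.6 Ω
|Z| = √(24.0² + 19.6²) = 31.0 Ω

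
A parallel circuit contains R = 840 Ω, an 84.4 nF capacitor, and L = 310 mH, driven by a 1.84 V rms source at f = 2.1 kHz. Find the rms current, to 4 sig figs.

2.712 mA

ω = 2πf = 13190 rad/s
X_L = ωL = 4090 Ω
X_C = 1/(ωC) = 898.0 Ω
Parallel: admittances add. Y = 1/R + 1/(jωL) + jωC
Y = (0.001190 + j0.0008692) S
|Y| = 0.001474 S → |Z| = 1/|Y| = 678.4 Ω, ∠Z = −∠Y = -36.13°
I = V/|Z| = 1.84/678.4 = 2.712 mA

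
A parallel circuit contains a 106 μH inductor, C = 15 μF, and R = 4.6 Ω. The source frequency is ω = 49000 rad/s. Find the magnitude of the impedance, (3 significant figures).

X_L = ωL = 5.19 Ω
X_C = 1/(ωC) = 1.36 Ω
Parallel: admittances add. Y = 1/R + 1/(jωL) + jωC
Y = (0.217 + j0.542) S
|Y| = 0.584 S → |Z| = 1/|Y| = 1.71 Ω, ∠Z = −∠Y = -68.2°

1.71 Ω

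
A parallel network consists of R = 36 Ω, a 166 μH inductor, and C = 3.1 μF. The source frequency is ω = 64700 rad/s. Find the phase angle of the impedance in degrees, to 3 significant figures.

X_L = ωL = 10.7 Ω
X_C = 1/(ωC) = 4.99 Ω
Parallel: admittances add. Y = 1/R + 1/(jωL) + jωC
Y = (0.0278 + j0.107) S
|Y| = 0.111 S → |Z| = 1/|Y| = 9.01 Ω, ∠Z = −∠Y = -75.5°

-75.5°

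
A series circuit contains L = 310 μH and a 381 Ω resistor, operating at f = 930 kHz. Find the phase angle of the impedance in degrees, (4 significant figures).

ω = 2πf = 5.843e+06 rad/s
X_L = ωL = 1811 Ω
Z = 381.0 + j1811 Ω
|Z| = √(381.0² + 1811²) = 1851 Ω
∠Z = arctan(1811/381.0) = 78.12°

78.12°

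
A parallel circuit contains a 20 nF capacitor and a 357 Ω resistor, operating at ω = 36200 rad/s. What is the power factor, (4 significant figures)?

0.9682

X_C = 1/(ωC) = 1381 Ω
Parallel: admittances add. Y = 1/R + jωC
Y = (0.002801 + j0.0007240) S
|Y| = 0.002893 S → |Z| = 1/|Y| = 345.6 Ω, ∠Z = −∠Y = -14.49°
cos φ = cos(-14.49°) = 0.9682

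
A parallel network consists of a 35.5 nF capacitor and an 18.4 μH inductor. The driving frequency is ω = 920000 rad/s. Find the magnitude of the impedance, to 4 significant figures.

37.86 Ω

X_L = ωL = 16.93 Ω
X_C = 1/(ωC) = 30.62 Ω
Parallel: admittances add. Y = 1/(jωL) + jωC
Y = (0 − j0.02641) S
|Y| = 0.02641 S → |Z| = 1/|Y| = 37.86 Ω, ∠Z = −∠Y = 90.00°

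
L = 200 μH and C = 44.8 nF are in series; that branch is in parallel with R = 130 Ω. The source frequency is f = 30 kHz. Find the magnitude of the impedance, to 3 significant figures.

ω = 2πf = 188500 rad/s
X_L = ωL = 37.7 Ω
X_C = 1/(ωC) = 118 Ω
Branch 1: Z₁ = R = 130 Ω
Branch 2 (series LC): Z₂ = j(X_L − X_C) = −j80.7 Ω
Parallel: Z = Z₁Z₂/(Z₁+Z₂), |Z| = 68.6 Ω, ∠Z = -58.2°

68.6 Ω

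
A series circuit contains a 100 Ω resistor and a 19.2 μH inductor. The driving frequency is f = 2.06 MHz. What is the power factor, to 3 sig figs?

ω = 2πf = 1.294e+07 rad/s
X_L = ωL = 249 Ω
Z = 100 + j249 Ω
|Z| = √(100² + 249²) = 268 Ω
∠Z = arctan(249/100) = 68.1°
cos φ = cos(68.1°) = 0.373

0.373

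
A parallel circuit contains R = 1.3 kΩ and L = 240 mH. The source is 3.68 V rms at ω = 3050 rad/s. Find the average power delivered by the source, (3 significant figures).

10.4 mW

X_L = ωL = 732 Ω
Parallel: admittances add. Y = 1/R + 1/(jωL)
Y = (0.000769 − j0.00137) S
|Y| = 0.00157 S → |Z| = 1/|Y| = 638 Ω, ∠Z = −∠Y = 60.6°
I = V/|Z| = 5.77 mA
P = VI cos φ = 3.68 × 0.00577 × cos(60.6°) = 10.4 mW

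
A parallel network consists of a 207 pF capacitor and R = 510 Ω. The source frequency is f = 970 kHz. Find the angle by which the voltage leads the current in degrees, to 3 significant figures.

ω = 2πf = 6.095e+06 rad/s
X_C = 1/(ωC) = 793 Ω
Parallel: admittances add. Y = 1/R + jωC
Y = (0.00196 + j0.00126) S
|Y| = 0.00233 S → |Z| = 1/|Y| = 429 Ω, ∠Z = −∠Y = -32.8°

-32.8°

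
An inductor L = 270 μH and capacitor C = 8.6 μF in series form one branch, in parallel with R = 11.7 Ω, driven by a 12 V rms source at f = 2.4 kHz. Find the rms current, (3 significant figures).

3.45 A

ω = 2πf = 15080 rad/s
X_L = ωL = 4.07 Ω
X_C = 1/(ωC) = 7.71 Ω
Branch 1: Z₁ = R = 11.7 Ω
Branch 2 (series LC): Z₂ = j(X_L − X_C) = −j3.64 Ω
Parallel: Z = Z₁Z₂/(Z₁+Z₂), |Z| = 3.48 Ω, ∠Z = -72.7°
I = V/|Z| = 12/3.48 = 3.45 A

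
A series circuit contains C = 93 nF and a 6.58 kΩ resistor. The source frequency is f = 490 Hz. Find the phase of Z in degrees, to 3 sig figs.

-28.0°

ω = 2πf = 3079 rad/s
X_C = 1/(ωC) = 3490 Ω
Z = 6580 − j3490 Ω
|Z| = √(6580² + 3490²) = 7450 Ω
∠Z = arctan(-3490/6580) = -28.0°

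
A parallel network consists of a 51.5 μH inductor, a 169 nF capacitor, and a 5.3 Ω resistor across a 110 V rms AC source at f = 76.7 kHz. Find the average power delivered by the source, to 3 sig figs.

ω = 2πf = 481900 rad/s
X_L = ωL = 24.8 Ω
X_C = 1/(ωC) = 12.3 Ω
Parallel: admittances add. Y = 1/R + 1/(jωL) + jωC
Y = (0.189 + j0.0412) S
|Y| = 0.193 S → |Z| = 1/|Y| = 5.18 Ω, ∠Z = −∠Y = -12.3°
I = V/|Z| = 21.2 A
P = VI cos φ = 110 × 21.2 × cos(-12.3°) = 2.28 kW

2.28 kW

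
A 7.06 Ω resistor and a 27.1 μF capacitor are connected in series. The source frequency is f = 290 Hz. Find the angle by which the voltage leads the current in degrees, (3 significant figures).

-70.8°

ω = 2πf = 1822 rad/s
X_C = 1/(ωC) = 20.3 Ω
Z = 7.06 − j20.3 Ω
|Z| = √(7.06² + 20.3²) = 21.4 Ω
∠Z = arctan(-20.3/7.06) = -70.8°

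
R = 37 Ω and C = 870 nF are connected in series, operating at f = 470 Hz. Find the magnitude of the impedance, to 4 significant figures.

ω = 2πf = 2953 rad/s
X_C = 1/(ωC) = 389.2 Ω
Z = 37.00 − j389.2 Ω
|Z| = √(37.00² + 389.2²) = 391.0 Ω

391.0 Ω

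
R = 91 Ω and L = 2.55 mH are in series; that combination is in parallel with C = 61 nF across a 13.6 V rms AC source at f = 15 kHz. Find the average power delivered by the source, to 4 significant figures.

ω = 2πf = 94250 rad/s
X_L = ωL = 240.3 Ω
X_C = 1/(ωC) = 173.9 Ω
Branch 1 (R+jX_L): Z₁ = 91.00 + j240.3 Ω, |Z₁| = 257.0 Ω
Branch 2 (−jX_C): Z₂ = −j173.9 Ω
Parallel: Z = Z₁Z₂/(Z₁+Z₂), |Z| = 396.8 Ω, ∠Z = -56.85°
I = V/|Z| = 34.27 mA
P = VI cos φ = 13.6 × 0.03427 × cos(-56.85°) = 254.9 mW

254.9 mW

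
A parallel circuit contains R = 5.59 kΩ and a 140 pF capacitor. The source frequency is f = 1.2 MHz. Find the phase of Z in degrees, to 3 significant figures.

ω = 2πf = 7.54e+06 rad/s
X_C = 1/(ωC) = 947 Ω
Parallel: admittances add. Y = 1/R + jωC
Y = (0.000179 + j0.00106) S
|Y| = 0.00107 S → |Z| = 1/|Y| = 934 Ω, ∠Z = −∠Y = -80.4°

-80.4°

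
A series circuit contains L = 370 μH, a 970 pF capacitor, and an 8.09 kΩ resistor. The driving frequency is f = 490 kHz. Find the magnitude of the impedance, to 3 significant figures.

8130 Ω

ω = 2πf = 3.079e+06 rad/s
X_L = ωL = 1140 Ω
X_C = 1/(ωC) = 335 Ω
Net reactance X = X_L − X_C = 804 Ω
Z = 8090 + j804 Ω
|Z| = √(8090² + 804²) = 8130 Ω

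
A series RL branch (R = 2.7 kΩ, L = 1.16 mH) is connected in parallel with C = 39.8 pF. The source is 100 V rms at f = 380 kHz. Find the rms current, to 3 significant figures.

ω = 2πf = 2.388e+06 rad/s
X_L = ωL = 2770 Ω
X_C = 1/(ωC) = 10500 Ω
Branch 1 (R+jX_L): Z₁ = 2700 + j2770 Ω, |Z₁| = 3870 Ω
Branch 2 (−jX_C): Z₂ = −j10500 Ω
Parallel: Z = Z₁Z₂/(Z₁+Z₂), |Z| = 4960 Ω, ∠Z = 26.5°
I = V/|Z| = 100/4960 = 20.2 mA

20.2 mA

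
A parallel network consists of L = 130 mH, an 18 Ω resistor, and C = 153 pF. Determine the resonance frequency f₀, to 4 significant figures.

ω₀ = 1/√(LC) = 1/√(0.13 × 1.53e-10) = 224200 rad/s
f₀ = ω₀/(2π) = 35.69 kHz

35.69 kHz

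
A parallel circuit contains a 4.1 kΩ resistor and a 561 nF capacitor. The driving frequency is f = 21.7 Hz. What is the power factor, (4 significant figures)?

0.9542

ω = 2πf = 136.3 rad/s
X_C = 1/(ωC) = 13070 Ω
Parallel: admittances add. Y = 1/R + jωC
Y = (0.0002439 + j7.649e-05) S
|Y| = 0.0002556 S → |Z| = 1/|Y| = 3912 Ω, ∠Z = −∠Y = -17.41°
cos φ = cos(-17.41°) = 0.9542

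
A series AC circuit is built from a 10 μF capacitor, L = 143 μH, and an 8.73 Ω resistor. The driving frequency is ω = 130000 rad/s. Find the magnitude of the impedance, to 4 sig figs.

X_L = ωL = 18.59 Ω
X_C = 1/(ωC) = 0.7692 Ω
Net reactance X = X_L − X_C = 17.82 Ω
Z = 8.730 + j17.82 Ω
|Z| = √(8.730² + 17.82²) = 19.84 Ω

19.84 Ω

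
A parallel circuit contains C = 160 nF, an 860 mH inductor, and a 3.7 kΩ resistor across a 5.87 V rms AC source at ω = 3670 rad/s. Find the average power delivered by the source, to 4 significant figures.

X_L = ωL = 3156 Ω
X_C = 1/(ωC) = 1703 Ω
Parallel: admittances add. Y = 1/R + 1/(jωL) + jωC
Y = (0.0002703 + j0.0002704) S
|Y| = 0.0003823 S → |Z| = 1/|Y| = 2616 Ω, ∠Z = −∠Y = -45.01°
I = V/|Z| = 2.244 mA
P = VI cos φ = 5.87 × 0.002244 × cos(-45.01°) = 9.313 mW

9.313 mW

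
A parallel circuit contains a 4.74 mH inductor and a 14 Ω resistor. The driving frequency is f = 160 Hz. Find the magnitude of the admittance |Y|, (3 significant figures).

222 mS

ω = 2πf = 1005 rad/s
X_L = ωL = 4.77 Ω
Parallel: admittances add. Y = 1/R + 1/(jωL)
Y = (0.0714 − j0.210) S
|Y| = 0.222 S → |Z| = 1/|Y| = 4.51 Ω, ∠Z = −∠Y = 71.2°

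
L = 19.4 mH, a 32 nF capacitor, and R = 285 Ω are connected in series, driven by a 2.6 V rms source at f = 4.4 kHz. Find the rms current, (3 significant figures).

ω = 2πf = 27650 rad/s
X_L = ωL = 536 Ω
X_C = 1/(ωC) = 1130 Ω
Net reactance X = X_L − X_C = -594 Ω
Z = 285 − j594 Ω
|Z| = √(285² + 594²) = 659 Ω
I = V/|Z| = 2.6/659 = 3.95 mA

3.95 mA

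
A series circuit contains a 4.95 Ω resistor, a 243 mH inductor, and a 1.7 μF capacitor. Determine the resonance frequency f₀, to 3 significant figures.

248 Hz

ω₀ = 1/√(LC) = 1/√(0.243 × 1.7e-06) = 1556 rad/s
f₀ = ω₀/(2π) = 248 Hz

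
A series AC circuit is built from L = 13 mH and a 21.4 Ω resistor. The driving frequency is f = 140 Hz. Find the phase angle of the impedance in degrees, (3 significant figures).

28.1°

ω = 2πf = 879.6 rad/s
X_L = ωL = 11.4 Ω
Z = 21.4 + j11.4 Ω
|Z| = √(21.4² + 11.4²) = 24.3 Ω
∠Z = arctan(11.4/21.4) = 28.1°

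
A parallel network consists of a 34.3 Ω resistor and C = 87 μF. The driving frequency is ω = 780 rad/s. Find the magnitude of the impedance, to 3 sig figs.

X_C = 1/(ωC) = 14.7 Ω
Parallel: admittances add. Y = 1/R + jωC
Y = (0.0292 + j0.0679) S
|Y| = 0.0739 S → |Z| = 1/|Y| = 13.5 Ω, ∠Z = −∠Y = -66.8°

13.5 Ω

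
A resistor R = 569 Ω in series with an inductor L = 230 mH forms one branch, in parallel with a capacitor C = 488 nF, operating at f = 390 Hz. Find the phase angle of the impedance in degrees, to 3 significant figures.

-19.7°

ω = 2πf = 2450 rad/s
X_L = ωL = 564 Ω
X_C = 1/(ωC) = 836 Ω
Branch 1 (R+jX_L): Z₁ = 569 + j564 Ω, |Z₁| = 801 Ω
Branch 2 (−jX_C): Z₂ = −j836 Ω
Parallel: Z = Z₁Z₂/(Z₁+Z₂), |Z| = 1060 Ω, ∠Z = -19.7°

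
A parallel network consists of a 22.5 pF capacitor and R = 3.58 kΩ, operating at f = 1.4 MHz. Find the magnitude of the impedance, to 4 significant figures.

2921 Ω

ω = 2πf = 8.796e+06 rad/s
X_C = 1/(ωC) = 5053 Ω
Parallel: admittances add. Y = 1/R + jωC
Y = (0.0002793 + j0.0001979) S
|Y| = 0.0003423 S → |Z| = 1/|Y| = 2921 Ω, ∠Z = −∠Y = -35.32°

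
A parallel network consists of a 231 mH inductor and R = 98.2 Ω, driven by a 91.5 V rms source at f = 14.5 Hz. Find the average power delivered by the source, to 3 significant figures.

ω = 2πf = 91.11 rad/s
X_L = ωL = 21.0 Ω
Parallel: admittances add. Y = 1/R + 1/(jωL)
Y = (0.0102 − j0.0475) S
|Y| = 0.0486 S → |Z| = 1/|Y| = 20.6 Ω, ∠Z = −∠Y = 77.9°
I = V/|Z| = 4.45 A
P = VI cos φ = 91.5 × 4.45 × cos(77.9°) = 85.3 W

85.3 W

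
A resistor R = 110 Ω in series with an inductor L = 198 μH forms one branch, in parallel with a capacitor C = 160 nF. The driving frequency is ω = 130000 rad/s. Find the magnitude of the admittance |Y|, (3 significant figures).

X_L = ωL = 25.7 Ω
X_C = 1/(ωC) = 48.1 Ω
Branch 1 (R+jX_L): Z₁ = 110 + j25.7 Ω, |Z₁| = 113 Ω
Branch 2 (−jX_C): Z₂ = −j48.1 Ω
Parallel: Z = Z₁Z₂/(Z₁+Z₂), |Z| = 48.4 Ω, ∠Z = -65.4°
|Y| = 1/|Z| = 20.7 mS

20.7 mS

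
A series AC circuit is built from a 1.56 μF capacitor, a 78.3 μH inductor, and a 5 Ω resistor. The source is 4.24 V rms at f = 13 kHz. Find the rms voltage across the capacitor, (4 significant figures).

6.391 V

ω = 2πf = 81680 rad/s
X_L = ωL = 6.396 Ω
X_C = 1/(ωC) = 7.848 Ω
Net reactance X = X_L − X_C = -1.452 Ω
Z = 5.000 − j1.452 Ω
|Z| = √(5.000² + 1.452²) = 5.207 Ω
I = V/|Z| = 814.3 mA
V_C = I·|Z_C| = 0.8143 × 7.848 = 6.391 V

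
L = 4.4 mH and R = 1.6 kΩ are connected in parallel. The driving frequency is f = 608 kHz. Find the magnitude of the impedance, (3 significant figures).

ω = 2πf = 3.82e+06 rad/s
X_L = ωL = 16800 Ω
Parallel: admittances add. Y = 1/R + 1/(jωL)
Y = (0.000625 − j5.95e-05) S
|Y| = 0.000628 S → |Z| = 1/|Y| = 1590 Ω, ∠Z = −∠Y = 5.44°

1590 Ω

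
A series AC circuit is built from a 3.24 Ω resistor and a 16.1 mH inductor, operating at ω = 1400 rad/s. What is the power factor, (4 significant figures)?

X_L = ωL = 22.54 Ω
Z = 3.240 + j22.54 Ω
|Z| = √(3.240² + 22.54²) = 22.77 Ω
∠Z = arctan(22.54/3.240) = 81.82°
cos φ = cos(81.82°) = 0.1423

0.1423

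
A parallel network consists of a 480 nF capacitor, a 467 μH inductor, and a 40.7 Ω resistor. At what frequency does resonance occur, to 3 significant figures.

ω₀ = 1/√(LC) = 1/√(0.000467 × 4.8e-07) = 66790 rad/s
f₀ = ω₀/(2π) = 10.6 kHz

10.6 kHz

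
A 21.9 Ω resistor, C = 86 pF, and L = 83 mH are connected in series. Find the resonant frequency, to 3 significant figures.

ω₀ = 1/√(LC) = 1/√(0.083 × 8.6e-11) = 374300 rad/s
f₀ = ω₀/(2π) = 59.6 kHz

59.6 kHz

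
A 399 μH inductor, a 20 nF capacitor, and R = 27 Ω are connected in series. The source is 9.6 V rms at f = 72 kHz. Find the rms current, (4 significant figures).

ω = 2πf = 452400 rad/s
X_L = ωL = 180.5 Ω
X_C = 1/(ωC) = 110.5 Ω
Net reactance X = X_L − X_C = 69.98 Ω
Z = 27.00 + j69.98 Ω
|Z| = √(27.00² + 69.98²) = 75.01 Ω
I = V/|Z| = 9.6/75.01 = 128.0 mA

128.0 mA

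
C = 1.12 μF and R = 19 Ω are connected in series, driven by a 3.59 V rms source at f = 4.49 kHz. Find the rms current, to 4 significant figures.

ω = 2πf = 28210 rad/s
X_C = 1/(ωC) = 31.65 Ω
Z = 19.00 − j31.65 Ω
|Z| = √(19.00² + 31.65²) = 36.91 Ω
I = V/|Z| = 3.59/36.91 = 97.25 mA

97.25 mA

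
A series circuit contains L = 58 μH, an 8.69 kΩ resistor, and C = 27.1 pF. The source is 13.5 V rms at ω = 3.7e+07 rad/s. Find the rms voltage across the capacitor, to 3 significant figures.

X_L = ωL = 2150 Ω
X_C = 1/(ωC) = 997 Ω
Net reactance X = X_L − X_C = 1150 Ω
Z = 8690 + j1150 Ω
|Z| = √(8690² + 1150²) = 8770 Ω
I = V/|Z| = 1.54 mA
V_C = I·|Z_C| = 0.00154 × 997 = 1.54 V

1.54 V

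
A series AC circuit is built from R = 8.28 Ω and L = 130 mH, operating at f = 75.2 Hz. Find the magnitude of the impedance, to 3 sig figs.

ω = 2πf = 472.5 rad/s
X_L = ωL = 61.4 Ω
Z = 8.28 + j61.4 Ω
|Z| = √(8.28² + 61.4²) = 62.0 Ω

62.0 Ω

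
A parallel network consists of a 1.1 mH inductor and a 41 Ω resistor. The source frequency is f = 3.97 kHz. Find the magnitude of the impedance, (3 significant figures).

ω = 2πf = 24940 rad/s
X_L = ωL = 27.4 Ω
Parallel: admittances add. Y = 1/R + 1/(jωL)
Y = (0.0244 − j0.0364) S
|Y| = 0.0439 S → |Z| = 1/|Y| = 22.8 Ω, ∠Z = −∠Y = 56.2°

22.8 Ω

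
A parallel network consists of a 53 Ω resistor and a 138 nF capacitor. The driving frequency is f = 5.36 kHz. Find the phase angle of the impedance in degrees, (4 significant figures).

ω = 2πf = 33680 rad/s
X_C = 1/(ωC) = 215.2 Ω
Parallel: admittances add. Y = 1/R + jωC
Y = (0.01887 + j0.004648) S
|Y| = 0.01943 S → |Z| = 1/|Y| = 51.46 Ω, ∠Z = −∠Y = -13.84°

-13.84°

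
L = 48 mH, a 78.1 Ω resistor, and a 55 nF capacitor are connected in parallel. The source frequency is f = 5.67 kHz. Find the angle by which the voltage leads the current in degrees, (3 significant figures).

-6.13°

ω = 2πf = 35630 rad/s
X_L = ωL = 1710 Ω
X_C = 1/(ωC) = 510 Ω
Parallel: admittances add. Y = 1/R + 1/(jωL) + jωC
Y = (0.0128 + j0.00137) S
|Y| = 0.0129 S → |Z| = 1/|Y| = 77.7 Ω, ∠Z = −∠Y = -6.13°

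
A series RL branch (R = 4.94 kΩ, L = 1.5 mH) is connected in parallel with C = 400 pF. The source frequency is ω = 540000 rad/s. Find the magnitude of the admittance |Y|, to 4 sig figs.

269.4 μS

X_L = ωL = 810.0 Ω
X_C = 1/(ωC) = 4630 Ω
Branch 1 (R+jX_L): Z₁ = 4940 + j810.0 Ω, |Z₁| = 5006 Ω
Branch 2 (−jX_C): Z₂ = −j4630 Ω
Parallel: Z = Z₁Z₂/(Z₁+Z₂), |Z| = 3711 Ω, ∠Z = -42.98°
|Y| = 1/|Z| = 269.4 μS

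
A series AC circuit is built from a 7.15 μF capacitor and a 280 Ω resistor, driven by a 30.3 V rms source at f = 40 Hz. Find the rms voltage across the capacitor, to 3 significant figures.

27.1 V

ω = 2πf = 251.3 rad/s
X_C = 1/(ωC) = 556 Ω
Z = 280 − j556 Ω
|Z| = √(280² + 556²) = 623 Ω
I = V/|Z| = 48.6 mA
V_C = I·|Z_C| = 0.0486 × 556 = 27.1 V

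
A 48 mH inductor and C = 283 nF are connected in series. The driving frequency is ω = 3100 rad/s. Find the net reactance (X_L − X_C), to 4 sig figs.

X_L = ωL = 148.8 Ω
X_C = 1/(ωC) = 1140 Ω
X = 148.8 − 1140 = -991.1 Ω

-991.1 Ω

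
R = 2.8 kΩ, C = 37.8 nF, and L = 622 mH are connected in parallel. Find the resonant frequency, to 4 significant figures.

1.038 kHz

ω₀ = 1/√(LC) = 1/√(0.622 × 3.78e-08) = 6522 rad/s
f₀ = ω₀/(2π) = 1.038 kHz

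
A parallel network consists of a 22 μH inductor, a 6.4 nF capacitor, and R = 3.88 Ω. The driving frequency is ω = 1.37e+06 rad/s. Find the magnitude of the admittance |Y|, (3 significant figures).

259 mS

X_L = ωL = 30.1 Ω
X_C = 1/(ωC) = 114 Ω
Parallel: admittances add. Y = 1/R + 1/(jωL) + jωC
Y = (0.258 − j0.0244) S
|Y| = 0.259 S → |Z| = 1/|Y| = 3.86 Ω, ∠Z = −∠Y = 5.41°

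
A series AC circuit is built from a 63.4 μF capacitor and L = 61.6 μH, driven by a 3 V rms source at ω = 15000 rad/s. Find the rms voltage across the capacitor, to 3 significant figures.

24.7 V

X_L = ωL = 0.924 Ω
X_C = 1/(ωC) = 1.05 Ω
Net reactance X = X_L − X_C = -0.128 Ω
Z = − j0.128 Ω
|Z| = √(0² + 0.128²) = 0.128 Ω
I = V/|Z| = 23.5 A
V_C = I·|Z_C| = 23.5 × 1.05 = 24.7 V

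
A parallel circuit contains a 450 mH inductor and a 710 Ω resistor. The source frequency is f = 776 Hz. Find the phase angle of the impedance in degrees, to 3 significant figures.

17.9°

ω = 2πf = 4876 rad/s
X_L = ωL = 2190 Ω
Parallel: admittances add. Y = 1/R + 1/(jωL)
Y = (0.00141 − j0.000456) S
|Y| = 0.00148 S → |Z| = 1/|Y| = 676 Ω, ∠Z = −∠Y = 17.9°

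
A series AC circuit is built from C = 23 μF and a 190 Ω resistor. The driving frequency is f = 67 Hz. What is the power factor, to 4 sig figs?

0.8786

ω = 2πf = 421.0 rad/s
X_C = 1/(ωC) = 103.3 Ω
Z = 190.0 − j103.3 Ω
|Z| = √(190.0² + 103.3²) = 216.3 Ω
∠Z = arctan(-103.3/190.0) = -28.53°
cos φ = cos(-28.53°) = 0.8786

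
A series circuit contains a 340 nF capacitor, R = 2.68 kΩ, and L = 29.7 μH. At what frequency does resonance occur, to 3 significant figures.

ω₀ = 1/√(LC) = 1/√(2.97e-05 × 3.4e-07) = 314700 rad/s
f₀ = ω₀/(2π) = 50.1 kHz

50.1 kHz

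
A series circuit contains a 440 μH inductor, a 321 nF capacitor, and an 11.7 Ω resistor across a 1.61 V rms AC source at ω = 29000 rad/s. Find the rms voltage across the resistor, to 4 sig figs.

0.1975 V

X_L = ωL = 12.76 Ω
X_C = 1/(ωC) = 107.4 Ω
Net reactance X = X_L − X_C = -94.66 Ω
Z = 11.70 − j94.66 Ω
|Z| = √(11.70² + 94.66²) = 95.38 Ω
I = V/|Z| = 16.88 mA
V_R = I·|Z_R| = 0.01688 × 11.70 = 0.1975 V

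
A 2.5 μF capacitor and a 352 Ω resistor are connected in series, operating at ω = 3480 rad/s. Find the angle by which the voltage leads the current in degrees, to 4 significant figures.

-18.08°

X_C = 1/(ωC) = 114.9 Ω
Z = 352.0 − j114.9 Ω
|Z| = √(352.0² + 114.9²) = 370.3 Ω
∠Z = arctan(-114.9/352.0) = -18.08°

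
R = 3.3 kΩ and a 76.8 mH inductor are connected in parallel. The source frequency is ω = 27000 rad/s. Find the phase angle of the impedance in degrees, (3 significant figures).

57.9°

X_L = ωL = 2070 Ω
Parallel: admittances add. Y = 1/R + 1/(jωL)
Y = (0.000303 − j0.000482) S
|Y| = 0.000570 S → |Z| = 1/|Y| = 1760 Ω, ∠Z = −∠Y = 57.9°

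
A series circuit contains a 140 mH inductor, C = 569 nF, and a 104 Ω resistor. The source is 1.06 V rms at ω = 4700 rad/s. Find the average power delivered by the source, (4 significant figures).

1.277 mW

X_L = ωL = 658.0 Ω
X_C = 1/(ωC) = 373.9 Ω
Net reactance X = X_L − X_C = 284.1 Ω
Z = 104.0 + j284.1 Ω
|Z| = √(104.0² + 284.1²) = 302.5 Ω
∠Z = arctan(284.1/104.0) = 69.89°
I = V/|Z| = 3.504 mA
P = VI cos φ = 1.06 × 0.003504 × cos(69.89°) = 1.277 mW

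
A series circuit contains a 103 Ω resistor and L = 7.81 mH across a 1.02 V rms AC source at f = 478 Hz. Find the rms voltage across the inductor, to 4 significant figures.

ω = 2πf = 3003 rad/s
X_L = ωL = 23.46 Ω
Z = 103.0 + j23.46 Ω
|Z| = √(103.0² + 23.46²) = 105.6 Ω
I = V/|Z| = 9.656 mA
V_L = I·|Z_L| = 0.009656 × 23.46 = 0.2265 V

0.2265 V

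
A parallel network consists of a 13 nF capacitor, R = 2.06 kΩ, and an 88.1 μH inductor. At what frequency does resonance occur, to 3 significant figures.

ω₀ = 1/√(LC) = 1/√(8.81e-05 × 1.3e-08) = 934400 rad/s
f₀ = ω₀/(2π) = 149 kHz

149 kHz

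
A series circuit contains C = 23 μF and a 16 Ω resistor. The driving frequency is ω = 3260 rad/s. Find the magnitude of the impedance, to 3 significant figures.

X_C = 1/(ωC) = 13.3 Ω
Z = 16.0 − j13.3 Ω
|Z| = √(16.0² + 13.3²) = 20.8 Ω

20.8 Ω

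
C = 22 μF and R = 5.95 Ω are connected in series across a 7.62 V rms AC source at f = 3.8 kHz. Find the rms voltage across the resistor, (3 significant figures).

ω = 2πf = 23880 rad/s
X_C = 1/(ωC) = 1.90 Ω
Z = 5.95 − j1.90 Ω
|Z| = √(5.95² + 1.90²) = 6.25 Ω
I = V/|Z| = 1.22 A
V_R = I·|Z_R| = 1.22 × 5.95 = 7.26 V

7.26 V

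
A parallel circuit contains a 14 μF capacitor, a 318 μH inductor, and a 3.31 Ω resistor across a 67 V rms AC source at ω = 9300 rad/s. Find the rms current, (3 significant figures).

X_L = ωL = 2.96 Ω
X_C = 1/(ωC) = 7.68 Ω
Parallel: admittances add. Y = 1/R + 1/(jωL) + jωC
Y = (0.302 − j0.208) S
|Y| = 0.367 S → |Z| = 1/|Y| = 2.73 Ω, ∠Z = −∠Y = 34.5°
I = V/|Z| = 67/2.73 = 24.6 A

24.6 A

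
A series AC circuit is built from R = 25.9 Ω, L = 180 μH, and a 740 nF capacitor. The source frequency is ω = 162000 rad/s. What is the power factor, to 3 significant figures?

X_L = ωL = 29.2 Ω
X_C = 1/(ωC) = 8.34 Ω
Net reactance X = X_L − X_C = 20.8 Ω
Z = 25.9 + j20.8 Ω
|Z| = √(25.9² + 20.8²) = 33.2 Ω
∠Z = arctan(20.8/25.9) = 38.8°
cos φ = cos(38.8°) = 0.779

0.779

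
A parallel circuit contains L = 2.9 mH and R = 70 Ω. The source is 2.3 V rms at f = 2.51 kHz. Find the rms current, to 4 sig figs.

ω = 2πf = 15770 rad/s
X_L = ωL = 45.74 Ω
Parallel: admittances add. Y = 1/R + 1/(jωL)
Y = (0.01429 − j0.02186) S
|Y| = 0.02612 S → |Z| = 1/|Y| = 38.29 Ω, ∠Z = −∠Y = 56.84°
I = V/|Z| = 2.3/38.29 = 60.07 mA

60.07 mA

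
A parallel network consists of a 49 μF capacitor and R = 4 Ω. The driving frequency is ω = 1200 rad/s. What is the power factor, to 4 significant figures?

0.9734

X_C = 1/(ωC) = 17.01 Ω
Parallel: admittances add. Y = 1/R + jωC
Y = (0.2500 + j0.05880) S
|Y| = 0.2568 S → |Z| = 1/|Y| = 3.894 Ω, ∠Z = −∠Y = -13.24°
cos φ = cos(-13.24°) = 0.9734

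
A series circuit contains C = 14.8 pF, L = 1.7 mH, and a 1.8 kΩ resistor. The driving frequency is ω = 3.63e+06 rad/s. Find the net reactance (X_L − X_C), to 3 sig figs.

X_L = ωL = 6170 Ω
X_C = 1/(ωC) = 18600 Ω
X = 6170 − 18600 = -12400 Ω

-12400 Ω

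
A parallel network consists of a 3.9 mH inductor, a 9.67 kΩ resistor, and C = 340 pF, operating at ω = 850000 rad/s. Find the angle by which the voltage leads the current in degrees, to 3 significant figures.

6.98°

X_L = ωL = 3320 Ω
X_C = 1/(ωC) = 3460 Ω
Parallel: admittances add. Y = 1/R + 1/(jωL) + jωC
Y = (0.000103 − j1.27e-05) S
|Y| = 0.000104 S → |Z| = 1/|Y| = 9600 Ω, ∠Z = −∠Y = 6.98°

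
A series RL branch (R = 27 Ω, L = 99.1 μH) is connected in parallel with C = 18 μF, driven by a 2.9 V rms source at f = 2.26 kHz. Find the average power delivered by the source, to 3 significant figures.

311 mW

ω = 2πf = 14200 rad/s
X_L = ωL = 1.41 Ω
X_C = 1/(ωC) = 3.91 Ω
Branch 1 (R+jX_L): Z₁ = 27.0 + j1.41 Ω, |Z₁| = 27.0 Ω
Branch 2 (−jX_C): Z₂ = −j3.91 Ω
Parallel: Z = Z₁Z₂/(Z₁+Z₂), |Z| = 3.90 Ω, ∠Z = -81.7°
I = V/|Z| = 743 mA
P = VI cos φ = 2.9 × 0.743 × cos(-81.7°) = 311 mW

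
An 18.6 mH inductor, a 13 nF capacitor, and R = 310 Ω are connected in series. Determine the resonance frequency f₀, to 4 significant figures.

10.24 kHz

ω₀ = 1/√(LC) = 1/√(0.0186 × 1.3e-08) = 64310 rad/s
f₀ = ω₀/(2π) = 10.24 kHz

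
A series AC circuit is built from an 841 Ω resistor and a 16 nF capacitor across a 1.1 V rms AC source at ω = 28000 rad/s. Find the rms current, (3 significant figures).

461 μA

X_C = 1/(ωC) = 2230 Ω
Z = 841 − j2230 Ω
|Z| = √(841² + 2230²) = 2390 Ω
I = V/|Z| = 1.1/2390 = 461 μA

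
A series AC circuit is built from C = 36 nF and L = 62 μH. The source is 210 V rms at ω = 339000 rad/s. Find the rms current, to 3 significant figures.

3.45 A

X_L = ωL = 21.0 Ω
X_C = 1/(ωC) = 81.9 Ω
Net reactance X = X_L − X_C = -60.9 Ω
Z = − j60.9 Ω
|Z| = √(0² + 60.9²) = 60.9 Ω
I = V/|Z| = 210/60.9 = 3.45 A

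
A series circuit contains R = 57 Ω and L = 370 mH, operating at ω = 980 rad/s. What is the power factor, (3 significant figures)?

0.155

X_L = ωL = 363 Ω
Z = 57.0 + j363 Ω
|Z| = √(57.0² + 363²) = 367 Ω
∠Z = arctan(363/57.0) = 81.1°
cos φ = cos(81.1°) = 0.155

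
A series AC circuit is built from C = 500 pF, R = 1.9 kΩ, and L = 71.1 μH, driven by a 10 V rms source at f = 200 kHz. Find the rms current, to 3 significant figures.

ω = 2πf = 1.257e+06 rad/s
X_L = ωL = 89.3 Ω
X_C = 1/(ωC) = 1590 Ω
Net reactance X = X_L − X_C = -1500 Ω
Z = 1900 − j1500 Ω
|Z| = √(1900² + 1500²) = 2420 Ω
I = V/|Z| = 10/2420 = 4.13 mA

4.13 mA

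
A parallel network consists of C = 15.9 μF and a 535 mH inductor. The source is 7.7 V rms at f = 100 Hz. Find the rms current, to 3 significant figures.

ω = 2πf = 628.3 rad/s
X_L = ωL = 336 Ω
X_C = 1/(ωC) = 100 Ω
Parallel: admittances add. Y = 1/(jωL) + jωC
Y = (0 + j0.00702) S
|Y| = 0.00702 S → |Z| = 1/|Y| = 143 Ω, ∠Z = −∠Y = -90.0°
I = V/|Z| = 7.7/143 = 54.0 mA

54.0 mA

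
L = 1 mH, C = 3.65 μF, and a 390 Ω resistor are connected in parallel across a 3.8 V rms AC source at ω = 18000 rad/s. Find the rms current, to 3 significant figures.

X_L = ωL = 18.0 Ω
X_C = 1/(ωC) = 15.2 Ω
Parallel: admittances add. Y = 1/R + 1/(jωL) + jωC
Y = (0.00256 + j0.0101) S
|Y| = 0.0105 S → |Z| = 1/|Y| = 95.6 Ω, ∠Z = −∠Y = -75.8°
I = V/|Z| = 3.8/95.6 = 39.8 mA

39.8 mA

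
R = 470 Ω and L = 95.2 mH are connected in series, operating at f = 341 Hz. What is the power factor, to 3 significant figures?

0.917

ω = 2πf = 2143 rad/s
X_L = ωL = 204 Ω
Z = 470 + j204 Ω
|Z| = √(470² + 204²) = 512 Ω
∠Z = arctan(204/470) = 23.5°
cos φ = cos(23.5°) = 0.917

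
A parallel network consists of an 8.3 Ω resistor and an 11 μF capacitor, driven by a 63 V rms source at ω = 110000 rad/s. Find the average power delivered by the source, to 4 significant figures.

478.2 W

X_C = 1/(ωC) = 0.8264 Ω
Parallel: admittances add. Y = 1/R + jωC
Y = (0.1205 + j1.210) S
|Y| = 1.216 S → |Z| = 1/|Y| = 0.8224 Ω, ∠Z = −∠Y = -84.31°
I = V/|Z| = 76.61 A
P = VI cos φ = 63 × 76.61 × cos(-84.31°) = 478.2 W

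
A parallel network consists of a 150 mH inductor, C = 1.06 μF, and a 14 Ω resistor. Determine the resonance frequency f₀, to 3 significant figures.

399 Hz

ω₀ = 1/√(LC) = 1/√(0.15 × 1.06e-06) = 2508 rad/s
f₀ = ω₀/(2π) = 399 Hz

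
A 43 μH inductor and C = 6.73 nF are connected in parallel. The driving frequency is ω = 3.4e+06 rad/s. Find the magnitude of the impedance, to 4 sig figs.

X_L = ωL = 146.2 Ω
X_C = 1/(ωC) = 43.70 Ω
Parallel: admittances add. Y = 1/(jωL) + jωC
Y = (0 + j0.01604) S
|Y| = 0.01604 S → |Z| = 1/|Y| = 62.34 Ω, ∠Z = −∠Y = -90.00°

62.34 Ω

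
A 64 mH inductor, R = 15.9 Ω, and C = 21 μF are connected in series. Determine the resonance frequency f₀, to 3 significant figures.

137 Hz

ω₀ = 1/√(LC) = 1/√(0.064 × 2.1e-05) = 862.6 rad/s
f₀ = ω₀/(2π) = 137 Hz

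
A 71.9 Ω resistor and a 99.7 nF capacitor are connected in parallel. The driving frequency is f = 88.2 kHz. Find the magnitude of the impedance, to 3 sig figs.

17.6 Ω

ω = 2πf = 554200 rad/s
X_C = 1/(ωC) = 18.1 Ω
Parallel: admittances add. Y = 1/R + jωC
Y = (0.0139 + j0.0553) S
|Y| = 0.0570 S → |Z| = 1/|Y| = 17.6 Ω, ∠Z = −∠Y = -75.9°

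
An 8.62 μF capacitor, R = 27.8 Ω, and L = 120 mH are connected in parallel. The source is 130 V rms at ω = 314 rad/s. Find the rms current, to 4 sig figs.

X_L = ωL = 37.68 Ω
X_C = 1/(ωC) = 369.5 Ω
Parallel: admittances add. Y = 1/R + 1/(jωL) + jωC
Y = (0.03597 − j0.02383) S
|Y| = 0.04315 S → |Z| = 1/|Y| = 23.17 Ω, ∠Z = −∠Y = 33.53°
I = V/|Z| = 130/23.17 = 5.609 A

5.609 A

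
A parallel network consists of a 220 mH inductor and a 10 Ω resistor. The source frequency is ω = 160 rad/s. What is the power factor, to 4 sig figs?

0.9619

X_L = ωL = 35.20 Ω
Parallel: admittances add. Y = 1/R + 1/(jωL)
Y = (0.1000 − j0.02841) S
|Y| = 0.1040 S → |Z| = 1/|Y| = 9.619 Ω, ∠Z = −∠Y = 15.86°
cos φ = cos(15.86°) = 0.9619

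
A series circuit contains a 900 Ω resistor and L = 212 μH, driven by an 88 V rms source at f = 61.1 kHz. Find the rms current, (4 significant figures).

97.38 mA

ω = 2πf = 383900 rad/s
X_L = ωL = 81.39 Ω
Z = 900.0 + j81.39 Ω
|Z| = √(900.0² + 81.39²) = 903.7 Ω
I = V/|Z| = 88/903.7 = 97.38 mA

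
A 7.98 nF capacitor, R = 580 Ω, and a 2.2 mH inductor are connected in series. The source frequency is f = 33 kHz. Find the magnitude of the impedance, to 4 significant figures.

598.6 Ω

ω = 2πf = 207300 rad/s
X_L = ωL = 456.2 Ω
X_C = 1/(ωC) = 604.4 Ω
Net reactance X = X_L − X_C = -148.2 Ω
Z = 580.0 − j148.2 Ω
|Z| = √(580.0² + 148.2²) = 598.6 Ω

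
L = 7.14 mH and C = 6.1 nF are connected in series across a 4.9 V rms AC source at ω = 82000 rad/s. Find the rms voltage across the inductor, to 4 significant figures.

X_L = ωL = 585.5 Ω
X_C = 1/(ωC) = 1999 Ω
Net reactance X = X_L − X_C = -1414 Ω
Z = − j1414 Ω
|Z| = √(0² + 1414²) = 1414 Ω
I = V/|Z| = 3.466 mA
V_L = I·|Z_L| = 0.003466 × 585.5 = 2.029 V

2.029 V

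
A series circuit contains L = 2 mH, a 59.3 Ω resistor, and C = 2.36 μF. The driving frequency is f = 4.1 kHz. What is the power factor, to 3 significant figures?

ω = 2πf = 25760 rad/s
X_L = ωL = 51.5 Ω
X_C = 1/(ωC) = 16.4 Ω
Net reactance X = X_L − X_C = 35.1 Ω
Z = 59.3 + j35.1 Ω
|Z| = √(59.3² + 35.1²) = 68.9 Ω
∠Z = arctan(35.1/59.3) = 30.6°
cos φ = cos(30.6°) = 0.861

0.861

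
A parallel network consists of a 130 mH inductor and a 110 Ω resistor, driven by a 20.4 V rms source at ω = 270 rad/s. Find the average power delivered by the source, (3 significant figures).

X_L = ωL = 35.1 Ω
Parallel: admittances add. Y = 1/R + 1/(jωL)
Y = (0.00909 − j0.0285) S
|Y| = 0.0299 S → |Z| = 1/|Y| = 33.4 Ω, ∠Z = −∠Y = 72.3°
I = V/|Z| = 610 mA
P = VI cos φ = 20.4 × 0.610 × cos(72.3°) = 3.78 W

3.78 W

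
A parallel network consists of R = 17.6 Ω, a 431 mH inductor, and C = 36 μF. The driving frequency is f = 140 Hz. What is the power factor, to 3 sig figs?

0.891

ω = 2πf = 879.6 rad/s
X_L = ωL = 379 Ω
X_C = 1/(ωC) = 31.6 Ω
Parallel: admittances add. Y = 1/R + 1/(jωL) + jωC
Y = (0.0568 + j0.0290) S
|Y| = 0.0638 S → |Z| = 1/|Y| = 15.7 Ω, ∠Z = −∠Y = -27.1°
cos φ = cos(-27.1°) = 0.891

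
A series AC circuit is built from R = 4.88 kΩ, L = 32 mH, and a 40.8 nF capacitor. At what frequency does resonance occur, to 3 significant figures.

ω₀ = 1/√(LC) = 1/√(0.032 × 4.08e-08) = 27680 rad/s
f₀ = ω₀/(2π) = 4.40 kHz

4.40 kHz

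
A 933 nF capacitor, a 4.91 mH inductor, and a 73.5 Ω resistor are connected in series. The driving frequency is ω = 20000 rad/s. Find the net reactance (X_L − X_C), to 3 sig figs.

X_L = ωL = 98.2 Ω
X_C = 1/(ωC) = 53.6 Ω
X = 98.2 − 53.6 = 44.6 Ω

44.6 Ω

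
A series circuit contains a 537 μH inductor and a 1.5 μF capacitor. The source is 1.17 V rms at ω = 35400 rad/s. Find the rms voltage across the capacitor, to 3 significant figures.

X_L = ωL = 19.0 Ω
X_C = 1/(ωC) = 18.8 Ω
Net reactance X = X_L − X_C = 0.177 Ω
Z = j0.177 Ω
|Z| = √(0² + 0.177²) = 0.177 Ω
I = V/|Z| = 6.59 A
V_C = I·|Z_C| = 6.59 × 18.8 = 124 V

124 V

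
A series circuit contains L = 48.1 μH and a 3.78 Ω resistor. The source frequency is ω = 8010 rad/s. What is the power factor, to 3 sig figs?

0.995

X_L = ωL = 0.385 Ω
Z = 3.78 + j0.385 Ω
|Z| = √(3.78² + 0.385²) = 3.80 Ω
∠Z = arctan(0.385/3.78) = 5.82°
cos φ = cos(5.82°) = 0.995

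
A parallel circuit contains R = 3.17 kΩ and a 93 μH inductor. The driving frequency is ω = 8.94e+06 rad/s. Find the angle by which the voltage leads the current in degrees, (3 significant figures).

X_L = ωL = 831 Ω
Parallel: admittances add. Y = 1/R + 1/(jωL)
Y = (0.000315 − j0.00120) S
|Y| = 0.00124 S → |Z| = 1/|Y| = 804 Ω, ∠Z = −∠Y = 75.3°

75.3°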